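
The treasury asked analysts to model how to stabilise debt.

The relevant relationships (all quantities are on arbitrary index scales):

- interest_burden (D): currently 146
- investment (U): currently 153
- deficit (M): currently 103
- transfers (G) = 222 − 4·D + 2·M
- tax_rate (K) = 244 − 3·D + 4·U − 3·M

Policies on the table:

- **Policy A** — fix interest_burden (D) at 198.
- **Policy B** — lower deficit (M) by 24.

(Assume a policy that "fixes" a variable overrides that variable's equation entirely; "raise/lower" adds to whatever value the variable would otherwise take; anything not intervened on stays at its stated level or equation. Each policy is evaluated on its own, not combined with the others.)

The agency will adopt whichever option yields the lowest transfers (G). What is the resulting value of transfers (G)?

-364

Policy A (D := 198):
  D = 198
  M = 103
  G = 222 − 4·198 + 2·103 = -364
Policy B (M − 24):
  D = 146
  M = 103 − 24 = 79
  G = 222 − 4·146 + 2·79 = -204
Comparing — Policy A: G=-364, Policy B: G=-204. Lowest is -364 (Policy A).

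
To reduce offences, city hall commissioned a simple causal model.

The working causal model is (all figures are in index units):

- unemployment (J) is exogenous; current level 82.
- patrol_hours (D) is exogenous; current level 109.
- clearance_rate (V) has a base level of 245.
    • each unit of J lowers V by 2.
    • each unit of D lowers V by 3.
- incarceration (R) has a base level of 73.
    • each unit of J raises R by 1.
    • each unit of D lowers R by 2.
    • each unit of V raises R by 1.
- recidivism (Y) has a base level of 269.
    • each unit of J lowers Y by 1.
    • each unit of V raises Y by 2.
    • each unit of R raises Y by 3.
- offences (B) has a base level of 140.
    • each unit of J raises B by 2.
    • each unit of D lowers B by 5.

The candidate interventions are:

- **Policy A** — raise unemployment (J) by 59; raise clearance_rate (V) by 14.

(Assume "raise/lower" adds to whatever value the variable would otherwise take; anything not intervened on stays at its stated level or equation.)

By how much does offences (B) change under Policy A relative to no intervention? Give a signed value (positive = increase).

118

Baseline:
  J = 82
  D = 109
  B = 140 + 2·82 − 5·109 = -241
Policy A (J + 59, V + 14):
  J = 82 + 59 = 141
  D = 109
  B = 140 + 2·141 − 5·109 = -123
Change in B: -123 − (-241) = 118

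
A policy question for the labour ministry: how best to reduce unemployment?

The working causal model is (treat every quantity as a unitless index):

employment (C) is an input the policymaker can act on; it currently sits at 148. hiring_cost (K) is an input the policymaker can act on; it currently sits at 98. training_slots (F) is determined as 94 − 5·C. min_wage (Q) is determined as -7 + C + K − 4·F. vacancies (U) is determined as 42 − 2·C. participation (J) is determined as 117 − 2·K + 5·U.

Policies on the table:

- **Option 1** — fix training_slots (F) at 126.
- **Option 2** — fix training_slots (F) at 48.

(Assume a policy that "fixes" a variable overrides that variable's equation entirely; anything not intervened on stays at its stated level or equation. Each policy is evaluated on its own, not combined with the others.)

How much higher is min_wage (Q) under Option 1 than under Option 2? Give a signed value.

Option 1 (F := 126):
  C = 148
  K = 98
  F = 126
  Q = -7 + 148 + 98 − 4·126 = -265
Option 2 (F := 48):
  C = 148
  K = 98
  F = 48
  Q = -7 + 148 + 98 − 4·48 = 47
Q: -265 − 47 = -312

-312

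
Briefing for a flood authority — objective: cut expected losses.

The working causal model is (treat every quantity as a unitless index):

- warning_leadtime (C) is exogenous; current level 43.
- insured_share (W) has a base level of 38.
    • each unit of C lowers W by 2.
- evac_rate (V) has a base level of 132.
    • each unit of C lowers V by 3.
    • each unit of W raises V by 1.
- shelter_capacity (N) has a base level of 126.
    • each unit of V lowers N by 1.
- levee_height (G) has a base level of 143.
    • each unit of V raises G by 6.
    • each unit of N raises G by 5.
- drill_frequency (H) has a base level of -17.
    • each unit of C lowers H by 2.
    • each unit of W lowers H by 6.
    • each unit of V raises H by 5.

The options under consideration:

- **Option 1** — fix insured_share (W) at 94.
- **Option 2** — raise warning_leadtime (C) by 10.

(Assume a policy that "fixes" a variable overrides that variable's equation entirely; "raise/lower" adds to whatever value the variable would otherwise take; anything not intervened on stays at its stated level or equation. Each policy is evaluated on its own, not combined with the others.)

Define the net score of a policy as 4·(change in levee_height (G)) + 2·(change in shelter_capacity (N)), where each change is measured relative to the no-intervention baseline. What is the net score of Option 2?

Baseline:
  C = 43
  W = 38 − 2·43 = -48
  V = 132 − 3·43 + (-48) = -45
  N = 126 − (-45) = 171
  G = 143 + 6·(-45) + 5·171 = 728
Option 2 (C + 10):
  C = 43 + 10 = 53
  W = 38 − 2·53 = -68
  V = 132 − 3·53 + (-68) = -95
  N = 126 − (-95) = 221
  G = 143 + 6·(-95) + 5·221 = 678
ΔG = 678 − 728 = -50; ΔN = 221 − 171 = 50
Score = 4·(-50) + 2·50 = -100

-100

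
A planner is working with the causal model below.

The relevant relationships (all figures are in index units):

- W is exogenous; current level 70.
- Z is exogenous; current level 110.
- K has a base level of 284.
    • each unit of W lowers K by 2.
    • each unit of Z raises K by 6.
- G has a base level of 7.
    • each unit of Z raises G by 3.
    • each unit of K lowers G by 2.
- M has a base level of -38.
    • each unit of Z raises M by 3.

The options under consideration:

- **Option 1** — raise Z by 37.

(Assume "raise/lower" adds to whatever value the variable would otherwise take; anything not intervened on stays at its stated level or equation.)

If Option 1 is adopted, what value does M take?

403

Option 1 (Z + 37):
  Z = 110 + 37 = 147
  M = -38 + 3·147 = 403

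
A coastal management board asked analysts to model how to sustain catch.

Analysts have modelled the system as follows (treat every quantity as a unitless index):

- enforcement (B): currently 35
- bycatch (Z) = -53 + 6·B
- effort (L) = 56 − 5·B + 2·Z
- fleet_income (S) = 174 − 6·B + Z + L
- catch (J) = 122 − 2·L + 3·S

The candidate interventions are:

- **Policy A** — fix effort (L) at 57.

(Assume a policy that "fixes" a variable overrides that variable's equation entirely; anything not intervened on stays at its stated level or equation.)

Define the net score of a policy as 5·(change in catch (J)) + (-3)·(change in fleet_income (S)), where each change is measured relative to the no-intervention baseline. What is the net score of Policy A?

Baseline:
  B = 35
  Z = -53 + 6·35 = 157
  L = 56 − 5·35 + 2·157 = 195
  S = 174 − 6·35 + 157 + 195 = 316
  J = 122 − 2·195 + 3·316 = 680
Policy A (L := 57):
  B = 35
  Z = -53 + 6·35 = 157
  L = 57
  S = 174 − 6·35 + 157 + 57 = 178
  J = 122 − 2·57 + 3·178 = 542
ΔJ = 542 − 680 = -138; ΔS = 178 − 316 = -138
Score = 5·(-138) + (-3)·(-138) = -276

-276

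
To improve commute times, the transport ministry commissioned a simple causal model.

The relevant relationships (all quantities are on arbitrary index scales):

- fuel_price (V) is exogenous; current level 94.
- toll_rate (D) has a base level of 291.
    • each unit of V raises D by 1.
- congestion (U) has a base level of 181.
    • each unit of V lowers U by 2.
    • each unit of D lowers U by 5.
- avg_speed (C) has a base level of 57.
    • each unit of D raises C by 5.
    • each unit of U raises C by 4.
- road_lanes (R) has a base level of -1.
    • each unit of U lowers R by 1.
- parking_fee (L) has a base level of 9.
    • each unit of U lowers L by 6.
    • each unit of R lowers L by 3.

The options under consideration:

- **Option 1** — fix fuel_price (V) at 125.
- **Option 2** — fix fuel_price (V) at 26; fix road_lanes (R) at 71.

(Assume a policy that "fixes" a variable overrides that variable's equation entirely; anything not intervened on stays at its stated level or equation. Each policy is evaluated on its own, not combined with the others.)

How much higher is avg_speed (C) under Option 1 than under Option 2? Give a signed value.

-2277

Option 1 (V := 125):
  V = 125
  D = 291 + 125 = 416
  U = 181 − 2·125 − 5·416 = -2149
  C = 57 + 5·416 + 4·(-2149) = -6459
Option 2 (V := 26, R := 71):
  V = 26
  D = 291 + 26 = 317
  U = 181 − 2·26 − 5·317 = -1456
  C = 57 + 5·317 + 4·(-1456) = -4182
C: -6459 − (-4182) = -2277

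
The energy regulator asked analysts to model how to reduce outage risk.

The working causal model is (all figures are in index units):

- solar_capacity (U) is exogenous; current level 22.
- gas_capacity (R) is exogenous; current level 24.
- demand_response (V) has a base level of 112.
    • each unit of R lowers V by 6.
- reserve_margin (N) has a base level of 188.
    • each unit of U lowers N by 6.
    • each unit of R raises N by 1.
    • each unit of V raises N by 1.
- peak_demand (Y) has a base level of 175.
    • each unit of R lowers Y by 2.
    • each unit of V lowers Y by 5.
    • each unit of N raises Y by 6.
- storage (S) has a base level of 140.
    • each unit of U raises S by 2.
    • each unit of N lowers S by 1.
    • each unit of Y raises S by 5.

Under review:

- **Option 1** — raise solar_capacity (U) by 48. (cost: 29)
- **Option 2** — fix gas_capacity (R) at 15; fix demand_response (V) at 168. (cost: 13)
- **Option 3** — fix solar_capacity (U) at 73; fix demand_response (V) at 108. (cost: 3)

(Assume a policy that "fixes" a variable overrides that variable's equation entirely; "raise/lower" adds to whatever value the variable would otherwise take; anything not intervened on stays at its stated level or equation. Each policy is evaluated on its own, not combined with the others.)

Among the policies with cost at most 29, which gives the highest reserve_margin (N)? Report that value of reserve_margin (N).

239

Option 1 (U + 48):
  U = 22 + 48 = 70
  R = 24
  V = 112 − 6·24 = -32
  N = 188 − 6·70 + 24 + (-32) = -240
Option 2 (R := 15, V := 168):
  U = 22
  R = 15
  V = 168
  N = 188 − 6·22 + 15 + 168 = 239
Option 3 (U := 73, V := 108):
  U = 73
  R = 24
  V = 108
  N = 188 − 6·73 + 24 + 108 = -118
Comparing — Option 1: N=-240, Option 2: N=239, Option 3: N=-118. Highest is 239 (Option 2).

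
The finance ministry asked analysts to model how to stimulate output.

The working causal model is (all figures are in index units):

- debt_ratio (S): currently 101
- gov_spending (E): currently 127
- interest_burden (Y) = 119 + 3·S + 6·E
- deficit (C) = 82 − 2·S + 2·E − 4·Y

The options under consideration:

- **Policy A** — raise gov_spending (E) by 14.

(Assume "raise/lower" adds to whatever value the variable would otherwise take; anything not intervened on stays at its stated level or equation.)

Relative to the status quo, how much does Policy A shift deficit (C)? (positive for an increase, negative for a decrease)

-308

Baseline:
  S = 101
  E = 127
  Y = 119 + 3·101 + 6·127 = 1184
  C = 82 − 2·101 + 2·127 − 4·1184 = -4602
Policy A (E + 14):
  S = 101
  E = 127 + 14 = 141
  Y = 119 + 3·101 + 6·141 = 1268
  C = 82 − 2·101 + 2·141 − 4·1268 = -4910
Change in C: -4910 − (-4602) = -308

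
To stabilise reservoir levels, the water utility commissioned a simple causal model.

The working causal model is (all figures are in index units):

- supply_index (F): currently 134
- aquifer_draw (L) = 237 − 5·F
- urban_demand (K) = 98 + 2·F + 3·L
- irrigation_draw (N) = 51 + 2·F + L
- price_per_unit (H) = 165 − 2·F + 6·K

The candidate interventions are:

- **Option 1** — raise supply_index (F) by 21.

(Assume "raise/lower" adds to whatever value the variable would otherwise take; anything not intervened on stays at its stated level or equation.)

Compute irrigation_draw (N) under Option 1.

Option 1 (F + 21):
  F = 134 + 21 = 155
  L = 237 − 5·155 = -538
  N = 51 + 2·155 + (-538) = -177

-177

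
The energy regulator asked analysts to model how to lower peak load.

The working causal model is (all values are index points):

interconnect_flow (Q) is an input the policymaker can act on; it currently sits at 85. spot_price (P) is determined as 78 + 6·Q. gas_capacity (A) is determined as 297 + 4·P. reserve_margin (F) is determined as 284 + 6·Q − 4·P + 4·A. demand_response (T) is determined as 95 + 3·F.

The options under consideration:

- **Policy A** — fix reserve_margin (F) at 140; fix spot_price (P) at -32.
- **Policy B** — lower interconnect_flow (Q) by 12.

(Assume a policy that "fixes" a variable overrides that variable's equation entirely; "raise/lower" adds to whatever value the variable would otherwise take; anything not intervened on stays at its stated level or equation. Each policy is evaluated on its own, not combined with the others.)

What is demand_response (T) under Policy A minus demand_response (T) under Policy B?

Policy A (F := 140, P := -32):
  Q = 85
  P = -32
  A = 297 + 4·(-32) = 169
  F = 140
  T = 95 + 3·140 = 515
Policy B (Q − 12):
  Q = 85 − 12 = 73
  P = 78 + 6·73 = 516
  A = 297 + 4·516 = 2361
  F = 284 + 6·73 − 4·516 + 4·2361 = 8102
  T = 95 + 3·8102 = 24401
T: 515 − 24401 = -23886

-23886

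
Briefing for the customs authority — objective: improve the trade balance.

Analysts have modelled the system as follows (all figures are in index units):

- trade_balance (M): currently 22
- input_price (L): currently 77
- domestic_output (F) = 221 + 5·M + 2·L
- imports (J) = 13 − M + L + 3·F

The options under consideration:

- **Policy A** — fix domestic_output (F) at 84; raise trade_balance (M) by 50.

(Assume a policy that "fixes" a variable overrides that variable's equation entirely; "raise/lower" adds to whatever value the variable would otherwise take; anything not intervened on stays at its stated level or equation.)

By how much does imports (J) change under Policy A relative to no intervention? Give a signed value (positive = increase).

Baseline:
  M = 22
  L = 77
  F = 221 + 5·22 + 2·77 = 485
  J = 13 − 22 + 77 + 3·485 = 1523
Policy A (F := 84, M + 50):
  M = 22 + 50 = 72
  L = 77
  F = 84
  J = 13 − 72 + 77 + 3·84 = 270
Change in J: 270 − 1523 = -1253

-1253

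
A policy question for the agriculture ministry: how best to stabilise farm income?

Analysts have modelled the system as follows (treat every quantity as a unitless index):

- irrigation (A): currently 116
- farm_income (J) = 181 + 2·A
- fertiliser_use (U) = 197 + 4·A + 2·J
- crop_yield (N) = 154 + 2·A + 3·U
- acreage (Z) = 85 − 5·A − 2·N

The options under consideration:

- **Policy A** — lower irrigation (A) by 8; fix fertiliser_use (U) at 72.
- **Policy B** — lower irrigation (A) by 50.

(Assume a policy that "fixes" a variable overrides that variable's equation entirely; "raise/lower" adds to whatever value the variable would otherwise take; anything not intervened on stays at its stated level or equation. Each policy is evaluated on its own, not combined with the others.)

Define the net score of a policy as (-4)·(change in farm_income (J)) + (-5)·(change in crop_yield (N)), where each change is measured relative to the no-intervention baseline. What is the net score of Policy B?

6900

Baseline:
  A = 116
  J = 181 + 2·116 = 413
  U = 197 + 4·116 + 2·413 = 1487
  N = 154 + 2·116 + 3·1487 = 4847
Policy B (A − 50):
  A = 116 − 50 = 66
  J = 181 + 2·66 = 313
  U = 197 + 4·66 + 2·313 = 1087
  N = 154 + 2·66 + 3·1087 = 3547
ΔJ = 313 − 413 = -100; ΔN = 3547 − 4847 = -1300
Score = (-4)·(-100) + (-5)·(-1300) = 6900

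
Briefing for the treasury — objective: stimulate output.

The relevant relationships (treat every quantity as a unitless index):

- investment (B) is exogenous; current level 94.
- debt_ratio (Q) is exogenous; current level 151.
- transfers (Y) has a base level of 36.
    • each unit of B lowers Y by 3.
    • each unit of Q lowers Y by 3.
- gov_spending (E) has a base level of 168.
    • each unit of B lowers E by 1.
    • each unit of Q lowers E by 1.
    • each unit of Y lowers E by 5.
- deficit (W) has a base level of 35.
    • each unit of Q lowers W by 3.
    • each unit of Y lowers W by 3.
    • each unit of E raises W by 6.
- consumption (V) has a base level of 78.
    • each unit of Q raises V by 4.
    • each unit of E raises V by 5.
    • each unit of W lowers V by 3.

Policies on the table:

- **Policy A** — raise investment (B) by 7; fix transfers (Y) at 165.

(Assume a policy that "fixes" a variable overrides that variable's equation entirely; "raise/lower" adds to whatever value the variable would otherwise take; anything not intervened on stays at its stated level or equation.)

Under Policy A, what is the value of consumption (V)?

15238

Policy A (B + 7, Y := 165):
  B = 94 + 7 = 101
  Q = 151
  Y = 165
  E = 168 − 101 − 151 − 5·165 = -909
  W = 35 − 3·151 − 3·165 + 6·(-909) = -6367
  V = 78 + 4·151 + 5·(-909) − 3·(-6367) = 15238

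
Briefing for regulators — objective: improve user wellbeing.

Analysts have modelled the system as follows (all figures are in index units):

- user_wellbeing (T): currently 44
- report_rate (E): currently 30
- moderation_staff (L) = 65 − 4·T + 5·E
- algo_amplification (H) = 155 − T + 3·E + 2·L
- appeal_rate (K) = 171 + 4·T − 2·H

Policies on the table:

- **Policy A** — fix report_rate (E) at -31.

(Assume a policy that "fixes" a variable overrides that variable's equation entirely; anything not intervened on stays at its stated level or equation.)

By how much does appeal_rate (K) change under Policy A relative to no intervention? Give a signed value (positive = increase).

Baseline:
  T = 44
  E = 30
  L = 65 − 4·44 + 5·30 = 39
  H = 155 − 44 + 3·30 + 2·39 = 279
  K = 171 + 4·44 − 2·279 = -211
Policy A (E := -31):
  T = 44
  E = -31
  L = 65 − 4·44 + 5·(-31) = -266
  H = 155 − 44 + 3·(-31) + 2·(-266) = -514
  K = 171 + 4·44 − 2·(-514) = 1375
Change in K: 1375 − (-211) = 1586

1586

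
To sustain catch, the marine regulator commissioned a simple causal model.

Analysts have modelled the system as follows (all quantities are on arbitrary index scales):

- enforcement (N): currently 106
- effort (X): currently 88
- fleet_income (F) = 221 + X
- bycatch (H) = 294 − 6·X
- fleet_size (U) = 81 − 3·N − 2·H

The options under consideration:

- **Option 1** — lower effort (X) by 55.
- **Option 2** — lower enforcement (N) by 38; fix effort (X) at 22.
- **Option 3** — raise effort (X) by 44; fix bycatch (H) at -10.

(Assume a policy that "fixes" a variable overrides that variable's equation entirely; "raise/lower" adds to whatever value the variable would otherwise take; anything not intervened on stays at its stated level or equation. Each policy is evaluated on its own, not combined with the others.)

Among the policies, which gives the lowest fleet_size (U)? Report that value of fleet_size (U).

-447

Option 1 (X − 55):
  N = 106
  X = 88 − 55 = 33
  H = 294 − 6·33 = 96
  U = 81 − 3·106 − 2·96 = -429
Option 2 (N − 38, X := 22):
  N = 106 − 38 = 68
  X = 22
  H = 294 − 6·22 = 162
  U = 81 − 3·68 − 2·162 = -447
Option 3 (X + 44, H := -10):
  N = 106
  X = 88 + 44 = 132
  H = -10
  U = 81 − 3·106 − 2·(-10) = -217
Comparing — Option 1: U=-429, Option 2: U=-447, Option 3: U=-217. Lowest is -447 (Option 2).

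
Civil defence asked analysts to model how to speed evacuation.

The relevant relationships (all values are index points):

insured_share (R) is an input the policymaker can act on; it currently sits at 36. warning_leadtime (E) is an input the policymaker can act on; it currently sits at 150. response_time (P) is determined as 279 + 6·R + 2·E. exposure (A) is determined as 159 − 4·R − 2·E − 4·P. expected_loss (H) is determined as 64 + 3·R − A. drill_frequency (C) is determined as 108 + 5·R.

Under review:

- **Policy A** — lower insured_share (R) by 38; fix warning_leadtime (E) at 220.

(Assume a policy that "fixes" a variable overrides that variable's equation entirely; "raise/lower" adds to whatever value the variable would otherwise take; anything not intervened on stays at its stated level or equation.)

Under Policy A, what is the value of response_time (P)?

Policy A (R − 38, E := 220):
  R = 36 − 38 = -2
  E = 220
  P = 279 + 6·(-2) + 2·220 = 707

707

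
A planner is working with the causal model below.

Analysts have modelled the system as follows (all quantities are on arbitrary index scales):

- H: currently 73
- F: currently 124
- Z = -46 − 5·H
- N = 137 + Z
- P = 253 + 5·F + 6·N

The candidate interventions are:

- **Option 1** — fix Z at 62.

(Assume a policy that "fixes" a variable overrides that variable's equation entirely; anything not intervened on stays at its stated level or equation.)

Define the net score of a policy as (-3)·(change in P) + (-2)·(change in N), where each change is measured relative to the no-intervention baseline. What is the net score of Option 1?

Baseline:
  H = 73
  F = 124
  Z = -46 − 5·73 = -411
  N = 137 + (-411) = -274
  P = 253 + 5·124 + 6·(-274) = -771
Option 1 (Z := 62):
  H = 73
  F = 124
  Z = 62
  N = 137 + 62 = 199
  P = 253 + 5·124 + 6·199 = 2067
ΔP = 2067 − (-771) = 2838; ΔN = 199 − (-274) = 473
Score = (-3)·2838 + (-2)·473 = -9460

-9460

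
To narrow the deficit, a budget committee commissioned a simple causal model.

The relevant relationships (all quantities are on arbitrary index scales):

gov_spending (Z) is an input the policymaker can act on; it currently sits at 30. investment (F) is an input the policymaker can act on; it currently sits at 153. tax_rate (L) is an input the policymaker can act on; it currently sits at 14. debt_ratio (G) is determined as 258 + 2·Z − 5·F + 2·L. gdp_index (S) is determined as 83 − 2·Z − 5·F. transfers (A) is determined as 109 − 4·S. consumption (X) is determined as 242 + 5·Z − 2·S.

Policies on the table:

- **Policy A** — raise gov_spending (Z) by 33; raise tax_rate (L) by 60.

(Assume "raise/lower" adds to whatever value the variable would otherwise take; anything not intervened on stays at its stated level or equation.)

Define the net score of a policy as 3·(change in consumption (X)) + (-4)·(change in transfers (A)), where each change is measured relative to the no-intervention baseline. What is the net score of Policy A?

-165

Baseline:
  Z = 30
  F = 153
  S = 83 − 2·30 − 5·153 = -742
  A = 109 − 4·(-742) = 3077
  X = 242 + 5·30 − 2·(-742) = 1876
Policy A (Z + 33, L + 60):
  Z = 30 + 33 = 63
  F = 153
  S = 83 − 2·63 − 5·153 = -808
  A = 109 − 4·(-808) = 3341
  X = 242 + 5·63 − 2·(-808) = 2173
ΔX = 2173 − 1876 = 297; ΔA = 3341 − 3077 = 264
Score = 3·297 + (-4)·264 = -165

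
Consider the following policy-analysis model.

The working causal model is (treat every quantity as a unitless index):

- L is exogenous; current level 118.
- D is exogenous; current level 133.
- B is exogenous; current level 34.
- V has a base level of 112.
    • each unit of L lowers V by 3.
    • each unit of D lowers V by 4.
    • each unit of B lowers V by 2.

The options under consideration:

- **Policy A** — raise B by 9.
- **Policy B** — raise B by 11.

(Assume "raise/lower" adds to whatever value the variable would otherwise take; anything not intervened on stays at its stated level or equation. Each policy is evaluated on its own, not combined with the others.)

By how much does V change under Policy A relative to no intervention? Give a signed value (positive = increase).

Baseline:
  L = 118
  D = 133
  B = 34
  V = 112 − 3·118 − 4·133 − 2·34 = -842
Policy A (B + 9):
  L = 118
  D = 133
  B = 34 + 9 = 43
  V = 112 − 3·118 − 4·133 − 2·43 = -860
Change in V: -860 − (-842) = -18

-18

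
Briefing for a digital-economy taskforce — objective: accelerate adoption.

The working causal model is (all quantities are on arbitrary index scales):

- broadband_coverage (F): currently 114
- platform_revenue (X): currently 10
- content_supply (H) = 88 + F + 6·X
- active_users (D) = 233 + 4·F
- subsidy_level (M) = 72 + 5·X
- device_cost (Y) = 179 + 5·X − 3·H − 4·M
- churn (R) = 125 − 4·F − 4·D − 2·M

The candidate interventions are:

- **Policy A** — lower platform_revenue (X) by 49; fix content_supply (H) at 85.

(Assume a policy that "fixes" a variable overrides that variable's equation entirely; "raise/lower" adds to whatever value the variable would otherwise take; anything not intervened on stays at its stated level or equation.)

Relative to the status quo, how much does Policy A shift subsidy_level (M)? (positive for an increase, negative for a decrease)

-245

Baseline:
  X = 10
  M = 72 + 5·10 = 122
Policy A (X − 49, H := 85):
  X = 10 − 49 = -39
  M = 72 + 5·(-39) = -123
Change in M: -123 − 122 = -245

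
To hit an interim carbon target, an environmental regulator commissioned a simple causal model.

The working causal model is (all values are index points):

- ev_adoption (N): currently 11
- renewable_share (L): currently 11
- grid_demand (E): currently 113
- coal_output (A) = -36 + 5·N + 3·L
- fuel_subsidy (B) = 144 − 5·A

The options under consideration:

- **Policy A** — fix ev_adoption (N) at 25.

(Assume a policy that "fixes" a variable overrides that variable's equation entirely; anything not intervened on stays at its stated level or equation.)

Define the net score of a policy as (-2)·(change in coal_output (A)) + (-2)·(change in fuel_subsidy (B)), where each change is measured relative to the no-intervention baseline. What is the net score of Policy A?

Baseline:
  N = 11
  L = 11
  A = -36 + 5·11 + 3·11 = 52
  B = 144 − 5·52 = -116
Policy A (N := 25):
  N = 25
  L = 11
  A = -36 + 5·25 + 3·11 = 122
  B = 144 − 5·122 = -466
ΔA = 122 − 52 = 70; ΔB = -466 − (-116) = -350
Score = (-2)·70 + (-2)·(-350) = 560

560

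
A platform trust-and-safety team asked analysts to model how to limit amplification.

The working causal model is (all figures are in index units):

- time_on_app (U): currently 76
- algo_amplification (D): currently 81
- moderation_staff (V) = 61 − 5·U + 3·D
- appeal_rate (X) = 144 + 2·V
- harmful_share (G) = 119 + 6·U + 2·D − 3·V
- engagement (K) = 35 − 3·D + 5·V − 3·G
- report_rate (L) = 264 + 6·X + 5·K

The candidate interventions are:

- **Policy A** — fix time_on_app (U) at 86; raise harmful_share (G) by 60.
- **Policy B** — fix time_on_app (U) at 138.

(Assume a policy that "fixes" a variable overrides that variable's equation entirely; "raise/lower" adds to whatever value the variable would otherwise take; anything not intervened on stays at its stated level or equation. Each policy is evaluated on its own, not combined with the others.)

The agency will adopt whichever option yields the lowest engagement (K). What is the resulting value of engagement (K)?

-8939

Policy A (U := 86, G + 60):
  U = 86
  D = 81
  V = 61 − 5·86 + 3·81 = -126
  G = 119 + 6·86 + 2·81 − 3·(-126) (+60 from intervention) = 1235
  K = 35 − 3·81 + 5·(-126) − 3·1235 = -4543
Policy B (U := 138):
  U = 138
  D = 81
  V = 61 − 5·138 + 3·81 = -386
  G = 119 + 6·138 + 2·81 − 3·(-386) = 2267
  K = 35 − 3·81 + 5·(-386) − 3·2267 = -8939
Comparing — Policy A: K=-4543, Policy B: K=-8939. Lowest is -8939 (Policy B).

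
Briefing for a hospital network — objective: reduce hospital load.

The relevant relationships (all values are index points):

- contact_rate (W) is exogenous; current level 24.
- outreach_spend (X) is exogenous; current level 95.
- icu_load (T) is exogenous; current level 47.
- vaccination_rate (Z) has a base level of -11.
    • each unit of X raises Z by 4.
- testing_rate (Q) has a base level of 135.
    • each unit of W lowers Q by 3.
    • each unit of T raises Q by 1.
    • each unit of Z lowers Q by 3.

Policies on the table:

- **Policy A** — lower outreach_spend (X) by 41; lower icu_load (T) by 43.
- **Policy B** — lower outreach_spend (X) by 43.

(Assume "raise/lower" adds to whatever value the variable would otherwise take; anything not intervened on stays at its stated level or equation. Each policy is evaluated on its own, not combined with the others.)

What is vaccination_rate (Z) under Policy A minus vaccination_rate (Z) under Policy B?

8

Policy A (X − 41, T − 43):
  X = 95 − 41 = 54
  Z = -11 + 4·54 = 205
Policy B (X − 43):
  X = 95 − 43 = 52
  Z = -11 + 4·52 = 197
Z: 205 − 197 = 8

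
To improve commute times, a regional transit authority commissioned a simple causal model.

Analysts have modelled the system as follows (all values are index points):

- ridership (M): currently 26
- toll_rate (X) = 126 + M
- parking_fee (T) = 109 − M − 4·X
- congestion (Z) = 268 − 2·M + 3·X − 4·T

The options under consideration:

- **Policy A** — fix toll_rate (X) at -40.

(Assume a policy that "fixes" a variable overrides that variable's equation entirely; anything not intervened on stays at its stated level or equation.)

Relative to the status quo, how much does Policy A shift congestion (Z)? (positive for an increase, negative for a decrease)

-3648

Baseline:
  M = 26
  X = 126 + 26 = 152
  T = 109 − 26 − 4·152 = -525
  Z = 268 − 2·26 + 3·152 − 4·(-525) = 2772
Policy A (X := -40):
  M = 26
  X = -40
  T = 109 − 26 − 4·(-40) = 243
  Z = 268 − 2·26 + 3·(-40) − 4·243 = -876
Change in Z: -876 − 2772 = -3648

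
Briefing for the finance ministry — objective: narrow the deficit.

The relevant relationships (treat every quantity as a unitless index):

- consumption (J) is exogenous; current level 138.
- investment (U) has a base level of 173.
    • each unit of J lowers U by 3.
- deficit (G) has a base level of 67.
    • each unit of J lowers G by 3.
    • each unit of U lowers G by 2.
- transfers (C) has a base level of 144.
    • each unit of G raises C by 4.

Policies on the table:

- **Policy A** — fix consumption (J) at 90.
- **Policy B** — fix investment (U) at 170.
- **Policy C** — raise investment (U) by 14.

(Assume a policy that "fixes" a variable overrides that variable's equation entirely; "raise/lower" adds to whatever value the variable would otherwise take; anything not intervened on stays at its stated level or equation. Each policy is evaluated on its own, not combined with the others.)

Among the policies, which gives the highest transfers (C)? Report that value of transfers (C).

572

Policy A (J := 90):
  J = 90
  U = 173 − 3·90 = -97
  G = 67 − 3·90 − 2·(-97) = -9
  C = 144 + 4·(-9) = 108
Policy B (U := 170):
  J = 138
  U = 170
  G = 67 − 3·138 − 2·170 = -687
  C = 144 + 4·(-687) = -2604
Policy C (U + 14):
  J = 138
  U = 173 − 3·138 (+14 from intervention) = -227
  G = 67 − 3·138 − 2·(-227) = 107
  C = 144 + 4·107 = 572
Comparing — Policy A: C=108, Policy B: C=-2604, Policy C: C=572. Highest is 572 (Policy C).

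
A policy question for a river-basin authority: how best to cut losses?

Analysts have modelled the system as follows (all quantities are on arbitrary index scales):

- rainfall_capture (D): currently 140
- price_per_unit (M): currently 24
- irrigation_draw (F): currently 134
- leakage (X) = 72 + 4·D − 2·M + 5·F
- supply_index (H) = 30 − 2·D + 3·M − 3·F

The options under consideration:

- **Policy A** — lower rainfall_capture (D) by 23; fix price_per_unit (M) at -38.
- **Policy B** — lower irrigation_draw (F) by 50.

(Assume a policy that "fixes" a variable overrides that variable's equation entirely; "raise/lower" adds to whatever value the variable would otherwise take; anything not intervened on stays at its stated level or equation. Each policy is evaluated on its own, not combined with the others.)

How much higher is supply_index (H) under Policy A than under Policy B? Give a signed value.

Policy A (D − 23, M := -38):
  D = 140 − 23 = 117
  M = -38
  F = 134
  H = 30 − 2·117 + 3·(-38) − 3·134 = -720
Policy B (F − 50):
  D = 140
  M = 24
  F = 134 − 50 = 84
  H = 30 − 2·140 + 3·24 − 3·84 = -430
H: -720 − (-430) = -290

-290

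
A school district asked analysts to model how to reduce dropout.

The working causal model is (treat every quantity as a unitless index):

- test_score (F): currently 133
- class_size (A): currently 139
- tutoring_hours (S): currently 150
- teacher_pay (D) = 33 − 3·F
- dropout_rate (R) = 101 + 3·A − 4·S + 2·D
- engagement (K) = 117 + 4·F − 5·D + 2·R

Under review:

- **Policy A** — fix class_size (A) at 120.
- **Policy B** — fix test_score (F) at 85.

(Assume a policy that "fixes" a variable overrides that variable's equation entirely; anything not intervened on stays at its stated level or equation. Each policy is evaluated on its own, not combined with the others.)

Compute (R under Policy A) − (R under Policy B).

Policy A (A := 120):
  F = 133
  A = 120
  S = 150
  D = 33 − 3·133 = -366
  R = 101 + 3·120 − 4·150 + 2·(-366) = -871
Policy B (F := 85):
  F = 85
  A = 139
  S = 150
  D = 33 − 3·85 = -222
  R = 101 + 3·139 − 4·150 + 2·(-222) = -526
R: -871 − (-526) = -345

-345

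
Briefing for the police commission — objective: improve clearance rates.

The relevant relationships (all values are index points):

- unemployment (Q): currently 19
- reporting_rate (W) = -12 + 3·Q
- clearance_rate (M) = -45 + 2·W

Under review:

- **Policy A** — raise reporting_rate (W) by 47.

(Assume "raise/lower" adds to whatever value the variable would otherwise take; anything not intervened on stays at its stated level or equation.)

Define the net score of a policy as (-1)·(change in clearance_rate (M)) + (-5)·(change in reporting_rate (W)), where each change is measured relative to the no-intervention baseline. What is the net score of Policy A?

Baseline:
  Q = 19
  W = -12 + 3·19 = 45
  M = -45 + 2·45 = 45
Policy A (W + 47):
  Q = 19
  W = -12 + 3·19 (+47 from intervention) = 92
  M = -45 + 2·92 = 139
ΔM = 139 − 45 = 94; ΔW = 92 − 45 = 47
Score = (-1)·94 + (-5)·47 = -329

-329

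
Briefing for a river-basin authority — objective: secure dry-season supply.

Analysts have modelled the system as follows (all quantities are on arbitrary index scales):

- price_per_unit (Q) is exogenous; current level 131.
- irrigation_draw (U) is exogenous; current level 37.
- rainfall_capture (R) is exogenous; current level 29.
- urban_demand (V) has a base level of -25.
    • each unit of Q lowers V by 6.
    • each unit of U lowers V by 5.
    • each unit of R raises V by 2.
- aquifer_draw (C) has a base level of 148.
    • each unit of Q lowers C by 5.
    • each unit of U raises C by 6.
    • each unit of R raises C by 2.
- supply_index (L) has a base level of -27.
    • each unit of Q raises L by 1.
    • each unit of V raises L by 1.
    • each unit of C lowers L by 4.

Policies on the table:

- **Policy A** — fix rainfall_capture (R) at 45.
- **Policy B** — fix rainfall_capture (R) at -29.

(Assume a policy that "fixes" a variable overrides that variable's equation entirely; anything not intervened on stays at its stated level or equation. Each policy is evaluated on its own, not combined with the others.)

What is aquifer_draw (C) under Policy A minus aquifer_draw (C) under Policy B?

148

Policy A (R := 45):
  Q = 131
  U = 37
  R = 45
  C = 148 − 5·131 + 6·37 + 2·45 = -195
Policy B (R := -29):
  Q = 131
  U = 37
  R = -29
  C = 148 − 5·131 + 6·37 + 2·(-29) = -343
C: -195 − (-343) = 148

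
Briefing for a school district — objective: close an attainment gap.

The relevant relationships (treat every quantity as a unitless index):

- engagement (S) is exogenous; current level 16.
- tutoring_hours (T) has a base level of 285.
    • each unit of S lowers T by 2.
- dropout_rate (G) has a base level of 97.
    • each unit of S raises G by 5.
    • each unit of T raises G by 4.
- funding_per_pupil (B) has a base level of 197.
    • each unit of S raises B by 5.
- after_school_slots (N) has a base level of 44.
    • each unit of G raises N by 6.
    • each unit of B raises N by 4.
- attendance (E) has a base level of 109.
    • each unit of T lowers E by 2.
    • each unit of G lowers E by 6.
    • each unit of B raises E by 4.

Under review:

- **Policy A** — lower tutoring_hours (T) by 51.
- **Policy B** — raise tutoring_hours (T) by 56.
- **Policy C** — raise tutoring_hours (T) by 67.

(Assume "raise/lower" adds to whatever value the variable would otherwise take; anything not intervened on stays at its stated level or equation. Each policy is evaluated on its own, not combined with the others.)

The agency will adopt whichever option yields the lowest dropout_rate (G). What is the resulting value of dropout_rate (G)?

985

Policy A (T − 51):
  S = 16
  T = 285 − 2·16 (−51 from intervention) = 202
  G = 97 + 5·16 + 4·202 = 985
Policy B (T + 56):
  S = 16
  T = 285 − 2·16 (+56 from intervention) = 309
  G = 97 + 5·16 + 4·309 = 1413
Policy C (T + 67):
  S = 16
  T = 285 − 2·16 (+67 from intervention) = 320
  G = 97 + 5·16 + 4·320 = 1457
Comparing — Policy A: G=985, Policy B: G=1413, Policy C: G=1457. Lowest is 985 (Policy A).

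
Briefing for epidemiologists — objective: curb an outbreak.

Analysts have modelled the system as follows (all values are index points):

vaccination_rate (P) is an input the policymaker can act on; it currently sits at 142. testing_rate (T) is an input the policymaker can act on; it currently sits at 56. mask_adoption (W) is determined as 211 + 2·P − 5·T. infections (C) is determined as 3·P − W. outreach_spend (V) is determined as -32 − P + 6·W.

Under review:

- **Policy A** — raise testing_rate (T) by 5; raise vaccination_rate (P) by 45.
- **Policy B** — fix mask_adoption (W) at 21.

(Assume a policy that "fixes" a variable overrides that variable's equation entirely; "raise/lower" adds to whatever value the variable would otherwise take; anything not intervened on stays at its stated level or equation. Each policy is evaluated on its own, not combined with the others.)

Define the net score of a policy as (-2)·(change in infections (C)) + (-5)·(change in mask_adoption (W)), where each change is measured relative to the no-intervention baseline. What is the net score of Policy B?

Baseline:
  P = 142
  T = 56
  W = 211 + 2·142 − 5·56 = 215
  C = 0 + 3·142 − 215 = 211
Policy B (W := 21):
  P = 142
  T = 56
  W = 21
  C = 0 + 3·142 − 21 = 405
ΔC = 405 − 211 = 194; ΔW = 21 − 215 = -194
Score = (-2)·194 + (-5)·(-194) = 582

582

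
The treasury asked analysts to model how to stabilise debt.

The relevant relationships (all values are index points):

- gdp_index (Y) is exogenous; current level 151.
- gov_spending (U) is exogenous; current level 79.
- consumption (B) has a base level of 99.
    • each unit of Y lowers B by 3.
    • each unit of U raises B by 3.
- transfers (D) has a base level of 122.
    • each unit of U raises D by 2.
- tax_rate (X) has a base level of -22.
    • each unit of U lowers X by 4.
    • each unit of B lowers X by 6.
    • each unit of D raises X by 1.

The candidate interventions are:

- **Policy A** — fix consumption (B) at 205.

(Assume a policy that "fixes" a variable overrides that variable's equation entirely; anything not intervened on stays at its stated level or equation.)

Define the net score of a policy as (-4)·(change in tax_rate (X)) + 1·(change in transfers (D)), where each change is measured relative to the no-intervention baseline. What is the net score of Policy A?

7728

Baseline:
  Y = 151
  U = 79
  B = 99 − 3·151 + 3·79 = -117
  D = 122 + 2·79 = 280
  X = -22 − 4·79 − 6·(-117) + 280 = 644
Policy A (B := 205):
  Y = 151
  U = 79
  B = 205
  D = 122 + 2·79 = 280
  X = -22 − 4·79 − 6·205 + 280 = -1288
ΔX = -1288 − 644 = -1932; ΔD = 280 − 280 = 0
Score = (-4)·(-1932) + 1·0 = 7728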